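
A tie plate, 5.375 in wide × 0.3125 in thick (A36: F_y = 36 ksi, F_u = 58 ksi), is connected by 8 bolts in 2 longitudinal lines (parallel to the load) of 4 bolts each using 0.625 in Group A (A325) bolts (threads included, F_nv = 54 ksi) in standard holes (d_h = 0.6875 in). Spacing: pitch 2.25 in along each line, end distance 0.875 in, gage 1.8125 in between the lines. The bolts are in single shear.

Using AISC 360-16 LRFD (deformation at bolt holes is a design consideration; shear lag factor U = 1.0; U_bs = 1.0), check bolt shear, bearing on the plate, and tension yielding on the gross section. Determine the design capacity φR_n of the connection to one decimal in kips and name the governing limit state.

Bolt shear: A_b = π(0.625)²/4 = 0.3068 in². φR_n = 0.75 × 54 × 0.3068 × 8 × 1 = 99.4 kips.
Bearing (0.3125 in plate, F_u = 58 ksi): end bolts L_c = 0.875 − 0.6875/2 = 0.53125, R_n = min(1.2×0.53125×0.3125×58, 2.4×0.625×0.3125×58) = 11.555 kips/bolt; interior L_c = 2.25 − 0.6875 = 1.5625, R_n = 27.188 kips/bolt. φR_n = 0.75 × (2×11.555 + 6×27.188) = 139.7 kips.
Tension yield (gross): A_g = 5.375×0.3125 = 1.6797 in². φR_n = 0.90 × 36 × 1.6797 = 54.4 kips.
Governing: min(99.4, 139.7, 54.4) = 54.4 kips → gross-section yield.

54.4 kips (gross-section yield governs)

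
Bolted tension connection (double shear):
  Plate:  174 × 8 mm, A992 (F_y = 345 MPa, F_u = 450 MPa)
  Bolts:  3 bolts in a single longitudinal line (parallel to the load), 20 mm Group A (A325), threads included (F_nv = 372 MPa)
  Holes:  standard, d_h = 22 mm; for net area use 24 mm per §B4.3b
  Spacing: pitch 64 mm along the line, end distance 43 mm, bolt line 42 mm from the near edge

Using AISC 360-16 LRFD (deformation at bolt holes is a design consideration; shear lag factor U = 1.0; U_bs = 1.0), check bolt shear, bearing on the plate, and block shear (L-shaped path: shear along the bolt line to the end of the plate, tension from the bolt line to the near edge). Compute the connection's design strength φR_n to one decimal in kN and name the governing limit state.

260.8 kN (block shear governs)

Bolt shear: A_b = π(20)²/4 = 314.16 mm². φR_n = 0.75 × 372 × 314.16 × 3 × 2 = 525.9 kN.
Bearing (8 mm plate, F_u = 450 MPa): end bolts L_c = 43 − 22/2 = 32, R_n = min(1.2×32×8×450, 2.4×20×8×450) = 138.24 kN/bolt; interior L_c = 64 − 22 = 42, R_n = 172.8 kN/bolt. φR_n = 0.75 × (1×138.24 + 2×172.8) = 362.9 kN.
Block shear: shear path 1×[43+2×64] = 1×171 mm, A_gv = 1368, A_nv = 1×(171 − 2.5×24)×8 = 888 mm²; tension to near edge: (42 − 0.5×24)×8 = 240 mm². R_n = min(0.6×450×888, 0.6×345×1368) + 1.0×450×240 = min(239.76, 283.18) + 108 = 347.76 kN. φR_n = 0.75 × 347.76 = 260.8 kN.
Governing: min(525.9, 362.9, 260.8) = 260.8 kN → block shear.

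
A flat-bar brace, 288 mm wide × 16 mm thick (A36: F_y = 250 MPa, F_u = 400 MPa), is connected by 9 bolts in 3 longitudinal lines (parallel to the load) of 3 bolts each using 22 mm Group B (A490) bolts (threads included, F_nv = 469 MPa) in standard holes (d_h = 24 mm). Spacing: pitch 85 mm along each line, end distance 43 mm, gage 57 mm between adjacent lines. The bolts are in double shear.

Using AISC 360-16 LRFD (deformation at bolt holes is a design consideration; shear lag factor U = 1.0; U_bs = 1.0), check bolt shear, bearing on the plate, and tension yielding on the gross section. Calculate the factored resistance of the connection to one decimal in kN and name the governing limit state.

1036.8 kN (gross-section yield governs)

Bolt shear: A_b = π(22)²/4 = 380.13 mm². φR_n = 0.75 × 469 × 380.13 × 9 × 2 = 2406.8 kN.
Bearing (16 mm plate, F_u = 400 MPa): end bolts L_c = 43 − 24/2 = 31, R_n = min(1.2×31×16×400, 2.4×22×16×400) = 238.08 kN/bolt; interior L_c = 85 − 24 = 61, R_n = 337.92 kN/bolt. φR_n = 0.75 × (3×238.08 + 6×337.92) = 2056.3 kN.
Tension yield (gross): A_g = 288×16 = 4608 mm². φR_n = 0.90 × 250 × 4608 = 1036.8 kN.
Governing: min(2406.8, 2056.3, 1036.8) = 1036.8 kN → gross-section yield.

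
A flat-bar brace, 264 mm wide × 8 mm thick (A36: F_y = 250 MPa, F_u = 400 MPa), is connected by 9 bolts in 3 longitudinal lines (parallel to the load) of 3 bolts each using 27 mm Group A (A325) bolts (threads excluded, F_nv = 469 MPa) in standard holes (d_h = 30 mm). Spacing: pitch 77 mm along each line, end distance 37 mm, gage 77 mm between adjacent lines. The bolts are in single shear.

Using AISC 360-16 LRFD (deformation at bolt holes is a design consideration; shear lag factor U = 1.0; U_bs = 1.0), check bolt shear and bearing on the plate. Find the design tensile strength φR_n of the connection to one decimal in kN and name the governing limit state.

1002.2 kN (bearing governs)

Bolt shear: A_b = π(27)²/4 = 572.56 mm². φR_n = 0.75 × 469 × 572.56 × 9 × 1 = 1812.6 kN.
Bearing (8 mm plate, F_u = 400 MPa): end bolts L_c = 37 − 30/2 = 22, R_n = min(1.2×22×8×400, 2.4×27×8×400) = 84.48 kN/bolt; interior L_c = 77 − 30 = 47, R_n = 180.48 kN/bolt. φR_n = 0.75 × (3×84.48 + 6×180.48) = 1002.2 kN.
Governing: min(1812.6, 1002.2) = 1002.2 kN → bearing.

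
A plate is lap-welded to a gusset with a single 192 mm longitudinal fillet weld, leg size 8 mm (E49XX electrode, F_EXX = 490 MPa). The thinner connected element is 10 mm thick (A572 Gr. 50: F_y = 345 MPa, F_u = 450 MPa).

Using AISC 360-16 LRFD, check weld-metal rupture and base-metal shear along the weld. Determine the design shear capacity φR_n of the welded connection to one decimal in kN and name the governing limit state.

Weld metal: throat = 0.707×8 = 5.656 mm, L = 192 mm. φR_n = 0.75 × 0.6 × 490 × 5.656 × 192 = 239.5 kN.
Base metal shear (10 mm plate): yield φR_n = 1.0×0.6×345×10×192 = 397.4 kN; rupture φR_n = 0.75×0.6×450×10×192 = 388.8 kN; take 388.8 kN (rupture).
Governing: min(239.5, 388.8) = 239.5 kN → weld metal.

239.5 kN (weld metal governs)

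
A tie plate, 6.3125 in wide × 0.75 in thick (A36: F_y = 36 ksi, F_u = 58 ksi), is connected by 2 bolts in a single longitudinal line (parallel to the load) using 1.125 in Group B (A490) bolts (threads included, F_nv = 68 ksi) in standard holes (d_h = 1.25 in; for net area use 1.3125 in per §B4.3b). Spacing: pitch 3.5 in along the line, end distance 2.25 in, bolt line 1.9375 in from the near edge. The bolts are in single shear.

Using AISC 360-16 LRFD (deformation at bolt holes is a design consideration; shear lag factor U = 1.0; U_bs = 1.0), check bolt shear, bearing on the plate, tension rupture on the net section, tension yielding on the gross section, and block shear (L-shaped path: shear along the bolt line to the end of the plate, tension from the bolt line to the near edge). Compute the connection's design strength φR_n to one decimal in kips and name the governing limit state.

Bolt shear: A_b = π(1.125)²/4 = 0.99402 in². φR_n = 0.75 × 68 × 0.99402 × 2 × 1 = 101.4 kips.
Bearing (0.75 in plate, F_u = 58 ksi): end bolts L_c = 2.25 − 1.25/2 = 1.625, R_n = min(1.2×1.625×0.75×58, 2.4×1.125×0.75×58) = 84.825 kips/bolt; interior L_c = 3.5 − 1.25 = 2.25, R_n = 117.45 kips/bolt. φR_n = 0.75 × (1×84.825 + 1×117.45) = 151.7 kips.
Tension rupture (net): A_n = (6.3125 − 1×1.3125)×0.75 = 3.75 in² (U = 1.0, A_e = A_n). φR_n = 0.75 × 58 × 3.75 = 163.1 kips.
Tension yield (gross): A_g = 6.3125×0.75 = 4.7344 in². φR_n = 0.90 × 36 × 4.7344 = 153.4 kips.
Block shear: shear path 1×[2.25+1×3.5] = 1×5.75 in, A_gv = 4.3125, A_nv = 1×(5.75 − 1.5×1.3125)×0.75 = 2.8359 in²; tension to near edge: (1.9375 − 0.5×1.3125)×0.75 = 0.96094 in². R_n = min(0.6×58×2.8359, 0.6×36×4.3125) + 1.0×58×0.96094 = min(98.689, 93.15) + 55.735 = 148.89 kips. φR_n = 0.75 × 148.89 = 111.7 kips.
Governing: min(101.4, 151.7, 163.1, 153.4, 111.7) = 101.4 kips → bolt shear.

101.4 kips (bolt shear governs)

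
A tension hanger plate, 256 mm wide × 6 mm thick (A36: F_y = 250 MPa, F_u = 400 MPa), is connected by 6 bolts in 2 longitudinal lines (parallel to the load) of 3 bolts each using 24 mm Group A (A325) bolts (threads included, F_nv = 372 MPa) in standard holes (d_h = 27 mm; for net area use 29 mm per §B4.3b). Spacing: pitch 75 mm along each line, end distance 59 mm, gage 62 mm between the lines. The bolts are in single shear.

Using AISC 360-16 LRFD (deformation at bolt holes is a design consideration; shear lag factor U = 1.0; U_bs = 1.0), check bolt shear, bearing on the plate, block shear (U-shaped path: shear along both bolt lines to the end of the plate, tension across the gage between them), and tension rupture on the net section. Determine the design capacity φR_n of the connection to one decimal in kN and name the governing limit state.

Bolt shear: A_b = π(24)²/4 = 452.39 mm². φR_n = 0.75 × 372 × 452.39 × 6 × 1 = 757.3 kN.
Bearing (6 mm plate, F_u = 400 MPa): end bolts L_c = 59 − 27/2 = 45.5, R_n = min(1.2×45.5×6×400, 2.4×24×6×400) = 131.04 kN/bolt; interior L_c = 75 − 27 = 48, R_n = 138.24 kN/bolt. φR_n = 0.75 × (2×131.04 + 4×138.24) = 611.3 kN.
Block shear: shear path 2×[59+2×75] = 2×209 mm, A_gv = 2508, A_nv = 2×(209 − 2.5×29)×6 = 1638 mm²; tension across gage: (62 − 1×29)×6 = 198 mm². R_n = min(0.6×400×1638, 0.6×250×2508) + 1.0×400×198 = min(393.12, 376.2) + 79.2 = 455.4 kN. φR_n = 0.75 × 455.4 = 341.6 kN.
Tension rupture (net): A_n = (256 − 2×29)×6 = 1188 mm² (U = 1.0, A_e = A_n). φR_n = 0.75 × 400 × 1188 = 356.4 kN.
Governing: min(757.3, 611.3, 341.6, 356.4) = 341.6 kN → block shear.

341.6 kN (block shear governs)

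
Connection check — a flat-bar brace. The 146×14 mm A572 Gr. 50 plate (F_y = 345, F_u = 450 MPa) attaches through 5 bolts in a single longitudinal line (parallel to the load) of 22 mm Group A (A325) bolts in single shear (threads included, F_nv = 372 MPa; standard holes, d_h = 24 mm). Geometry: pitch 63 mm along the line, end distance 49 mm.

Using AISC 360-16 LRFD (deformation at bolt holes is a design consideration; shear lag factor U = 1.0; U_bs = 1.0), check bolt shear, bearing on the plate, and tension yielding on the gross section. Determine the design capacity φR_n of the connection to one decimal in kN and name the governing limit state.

Bolt shear: A_b = π(22)²/4 = 380.13 mm². φR_n = 0.75 × 372 × 380.13 × 5 × 1 = 530.3 kN.
Bearing (14 mm plate, F_u = 450 MPa): end bolts L_c = 49 − 24/2 = 37, R_n = min(1.2×37×14×450, 2.4×22×14×450) = 279.72 kN/bolt; interior L_c = 63 − 24 = 39, R_n = 294.84 kN/bolt. φR_n = 0.75 × (1×279.72 + 4×294.84) = 1094.3 kN.
Tension yield (gross): A_g = 146×14 = 2044 mm². φR_n = 0.90 × 345 × 2044 = 634.7 kN.
Governing: min(530.3, 1094.3, 634.7) = 530.3 kN → bolt shear.

530.3 kN (bolt shear governs)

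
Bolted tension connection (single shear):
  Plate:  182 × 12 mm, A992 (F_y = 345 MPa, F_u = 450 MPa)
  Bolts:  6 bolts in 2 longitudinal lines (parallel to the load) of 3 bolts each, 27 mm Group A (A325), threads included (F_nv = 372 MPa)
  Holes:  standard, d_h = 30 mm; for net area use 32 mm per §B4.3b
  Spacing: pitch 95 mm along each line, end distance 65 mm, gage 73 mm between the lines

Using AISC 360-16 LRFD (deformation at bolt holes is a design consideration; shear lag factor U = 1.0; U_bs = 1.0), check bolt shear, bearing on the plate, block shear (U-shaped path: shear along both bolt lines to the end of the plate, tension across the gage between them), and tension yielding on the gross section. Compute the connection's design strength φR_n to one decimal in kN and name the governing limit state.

678.1 kN (gross-section yield governs)

Bolt shear: A_b = π(27)²/4 = 572.56 mm². φR_n = 0.75 × 372 × 572.56 × 6 × 1 = 958.5 kN.
Bearing (12 mm plate, F_u = 450 MPa): end bolts L_c = 65 − 30/2 = 50, R_n = min(1.2×50×12×450, 2.4×27×12×450) = 324 kN/bolt; interior L_c = 95 − 30 = 65, R_n = 349.92 kN/bolt. φR_n = 0.75 × (2×324 + 4×349.92) = 1535.8 kN.
Block shear: shear path 2×[65+2×95] = 2×255 mm, A_gv = 6120, A_nv = 2×(255 − 2.5×32)×12 = 4200 mm²; tension across gage: (73 − 1×32)×12 = 492 mm². R_n = min(0.6×450×4200, 0.6×345×6120) + 1.0×450×492 = min(1134, 1266.8) + 221.4 = 1355.4 kN. φR_n = 0.75 × 1355.4 = 1016.6 kN.
Tension yield (gross): A_g = 182×12 = 2184 mm². φR_n = 0.90 × 345 × 2184 = 678.1 kN.
Governing: min(958.5, 1535.8, 1016.6, 678.1) = 678.1 kN → gross-section yield.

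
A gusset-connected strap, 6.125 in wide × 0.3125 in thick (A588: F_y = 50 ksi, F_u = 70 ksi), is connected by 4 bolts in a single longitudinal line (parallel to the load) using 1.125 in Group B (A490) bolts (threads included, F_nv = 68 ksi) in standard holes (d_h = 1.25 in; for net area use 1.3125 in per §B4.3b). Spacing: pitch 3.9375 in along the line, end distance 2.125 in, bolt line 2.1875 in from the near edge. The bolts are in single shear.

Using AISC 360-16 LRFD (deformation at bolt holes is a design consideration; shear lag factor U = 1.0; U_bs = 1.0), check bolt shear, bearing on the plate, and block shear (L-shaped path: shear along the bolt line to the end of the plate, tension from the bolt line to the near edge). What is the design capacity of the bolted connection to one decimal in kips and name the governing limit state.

Bolt shear: A_b = π(1.125)²/4 = 0.99402 in². φR_n = 0.75 × 68 × 0.99402 × 4 × 1 = 202.8 kips.
Bearing (0.3125 in plate, F_u = 70 ksi): end bolts L_c = 2.125 − 1.25/2 = 1.5, R_n = min(1.2×1.5×0.3125×70, 2.4×1.125×0.3125×70) = 39.375 kips/bolt; interior L_c = 3.9375 − 1.25 = 2.6875, R_n = 59.063 kips/bolt. φR_n = 0.75 × (1×39.375 + 3×59.063) = 162.4 kips.
Block shear: shear path 1×[2.125+3×3.9375] = 1×13.9375 in, A_gv = 4.3555, A_nv = 1×(13.9375 − 3.5×1.3125)×0.3125 = 2.9199 in²; tension to near edge: (2.1875 − 0.5×1.3125)×0.3125 = 0.47852 in². R_n = min(0.6×70×2.9199, 0.6×50×4.3555) + 1.0×70×0.47852 = min(122.64, 130.67) + 33.496 = 156.14 kips. φR_n = 0.75 × 156.14 = 117.1 kips.
Governing: min(202.8, 162.4, 117.1) = 117.1 kips → block shear.

117.1 kips (block shear governs)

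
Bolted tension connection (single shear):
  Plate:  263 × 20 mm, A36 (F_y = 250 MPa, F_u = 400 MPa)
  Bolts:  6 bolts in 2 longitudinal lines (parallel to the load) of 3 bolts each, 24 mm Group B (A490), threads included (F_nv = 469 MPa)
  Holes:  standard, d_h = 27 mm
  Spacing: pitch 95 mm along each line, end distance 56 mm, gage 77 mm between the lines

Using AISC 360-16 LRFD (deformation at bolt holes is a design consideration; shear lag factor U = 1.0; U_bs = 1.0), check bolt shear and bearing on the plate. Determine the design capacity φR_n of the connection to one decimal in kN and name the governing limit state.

954.8 kN (bolt shear governs)

Bolt shear: A_b = π(24)²/4 = 452.39 mm². φR_n = 0.75 × 469 × 452.39 × 6 × 1 = 954.8 kN.
Bearing (20 mm plate, F_u = 400 MPa): end bolts L_c = 56 − 27/2 = 42.5, R_n = min(1.2×42.5×20×400, 2.4×24×20×400) = 408 kN/bolt; interior L_c = 95 − 27 = 68, R_n = 460.8 kN/bolt. φR_n = 0.75 × (2×408 + 4×460.8) = 1994.4 kN.
Governing: min(954.8, 1994.4) = 954.8 kN → bolt shear.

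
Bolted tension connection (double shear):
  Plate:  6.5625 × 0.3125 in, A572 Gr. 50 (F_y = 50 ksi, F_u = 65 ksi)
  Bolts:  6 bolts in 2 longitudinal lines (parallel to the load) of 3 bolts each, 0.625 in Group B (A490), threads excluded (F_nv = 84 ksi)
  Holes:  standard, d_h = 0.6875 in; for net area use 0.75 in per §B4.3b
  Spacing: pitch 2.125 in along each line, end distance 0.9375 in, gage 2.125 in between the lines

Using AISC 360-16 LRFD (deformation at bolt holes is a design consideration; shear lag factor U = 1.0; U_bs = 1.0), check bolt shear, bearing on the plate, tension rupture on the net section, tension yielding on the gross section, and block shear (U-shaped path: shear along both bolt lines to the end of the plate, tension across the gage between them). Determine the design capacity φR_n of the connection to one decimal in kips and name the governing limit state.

Bolt shear: A_b = π(0.625)²/4 = 0.3068 in². φR_n = 0.75 × 84 × 0.3068 × 6 × 2 = 231.9 kips.
Bearing (0.3125 in plate, F_u = 65 ksi): end bolts L_c = 0.9375 − 0.6875/2 = 0.59375, R_n = min(1.2×0.59375×0.3125×65, 2.4×0.625×0.3125×65) = 14.473 kips/bolt; interior L_c = 2.125 − 0.6875 = 1.4375, R_n = 30.469 kips/bolt. φR_n = 0.75 × (2×14.473 + 4×30.469) = 113.1 kips.
Tension rupture (net): A_n = (6.5625 − 2×0.75)×0.3125 = 1.582 in² (U = 1.0, A_e = A_n). φR_n = 0.75 × 65 × 1.582 = 77.1 kips.
Tension yield (gross): A_g = 6.5625×0.3125 = 2.0508 in². φR_n = 0.90 × 50 × 2.0508 = 92.3 kips.
Block shear: shear path 2×[0.9375+2×2.125] = 2×5.1875 in, A_gv = 3.2422, A_nv = 2×(5.1875 − 2.5×0.75)×0.3125 = 2.0703 in²; tension across gage: (2.125 − 1×0.75)×0.3125 = 0.42969 in². R_n = min(0.6×65×2.0703, 0.6×50×3.2422) + 1.0×65×0.42969 = min(80.742, 97.266) + 27.93 = 108.67 kips. φR_n = 0.75 × 108.67 = 81.5 kips.
Governing: min(231.9, 113.1, 77.1, 92.3, 81.5) = 77.1 kips → net-section rupture.

77.1 kips (net-section rupture governs)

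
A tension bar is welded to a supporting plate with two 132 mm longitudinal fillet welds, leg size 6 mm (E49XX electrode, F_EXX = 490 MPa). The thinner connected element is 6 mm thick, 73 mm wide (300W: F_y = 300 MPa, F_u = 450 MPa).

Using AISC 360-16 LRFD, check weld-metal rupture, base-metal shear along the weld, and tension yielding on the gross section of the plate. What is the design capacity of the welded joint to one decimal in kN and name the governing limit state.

Weld metal: throat = 0.707×6 = 4.242 mm, L = 2×132 = 264 mm. φR_n = 0.75 × 0.6 × 490 × 4.242 × 264 = 246.9 kN.
Base metal shear (6 mm plate): yield φR_n = 1.0×0.6×300×6×264 = 285.1 kN; rupture φR_n = 0.75×0.6×450×6×264 = 320.8 kN; take 285.1 kN (yield).
Tension yield (gross): A_g = 73×6 = 438 mm². φR_n = 0.90 × 300 × 438 = 118.3 kN.
Governing: min(246.9, 285.1, 118.3) = 118.3 kN → gross-section yield.

118.3 kN (gross-section yield governs)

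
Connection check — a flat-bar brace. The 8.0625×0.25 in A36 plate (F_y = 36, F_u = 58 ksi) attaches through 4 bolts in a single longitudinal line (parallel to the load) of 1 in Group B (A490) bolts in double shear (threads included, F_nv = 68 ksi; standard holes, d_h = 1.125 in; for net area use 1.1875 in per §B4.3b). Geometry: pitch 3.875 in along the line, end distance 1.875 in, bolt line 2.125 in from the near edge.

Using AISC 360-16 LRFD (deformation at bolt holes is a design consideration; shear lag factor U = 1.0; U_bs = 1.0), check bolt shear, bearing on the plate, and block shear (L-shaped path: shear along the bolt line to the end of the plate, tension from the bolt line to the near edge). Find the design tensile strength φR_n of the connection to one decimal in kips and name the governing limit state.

71.3 kips (block shear governs)

Bolt shear: A_b = π(1)²/4 = 0.7854 in². φR_n = 0.75 × 68 × 0.7854 × 4 × 2 = 320.4 kips.
Bearing (0.25 in plate, F_u = 58 ksi): end bolts L_c = 1.875 − 1.125/2 = 1.3125, R_n = min(1.2×1.3125×0.25×58, 2.4×1×0.25×58) = 22.838 kips/bolt; interior L_c = 3.875 − 1.125 = 2.75, R_n = 34.8 kips/bolt. φR_n = 0.75 × (1×22.838 + 3×34.8) = 95.4 kips.
Block shear: shear path 1×[1.875+3×3.875] = 1×13.5 in, A_gv = 3.375, A_nv = 1×(13.5 − 3.5×1.1875)×0.25 = 2.3359 in²; tension to near edge: (2.125 − 0.5×1.1875)×0.25 = 0.38281 in². R_n = min(0.6×58×2.3359, 0.6×36×3.375) + 1.0×58×0.38281 = min(81.289, 72.9) + 22.203 = 95.103 kips. φR_n = 0.75 × 95.103 = 71.3 kips.
Governing: min(320.4, 95.4, 71.3) = 71.3 kips → block shear.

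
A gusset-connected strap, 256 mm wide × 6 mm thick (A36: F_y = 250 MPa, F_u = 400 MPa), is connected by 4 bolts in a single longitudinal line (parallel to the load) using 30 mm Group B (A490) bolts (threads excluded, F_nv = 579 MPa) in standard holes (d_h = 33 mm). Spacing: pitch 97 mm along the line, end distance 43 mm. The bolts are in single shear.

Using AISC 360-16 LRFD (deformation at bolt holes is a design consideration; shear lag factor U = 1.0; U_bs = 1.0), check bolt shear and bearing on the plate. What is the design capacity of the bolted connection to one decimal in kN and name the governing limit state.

446.0 kN (bearing governs)

Bolt shear: A_b = π(30)²/4 = 706.86 mm². φR_n = 0.75 × 579 × 706.86 × 4 × 1 = 1227.8 kN.
Bearing (6 mm plate, F_u = 400 MPa): end bolts L_c = 43 − 33/2 = 26.5, R_n = min(1.2×26.5×6×400, 2.4×30×6×400) = 76.32 kN/bolt; interior L_c = 97 − 33 = 64, R_n = 172.8 kN/bolt. φR_n = 0.75 × (1×76.32 + 3×172.8) = 446.0 kN.
Governing: min(1227.8, 446.0) = 446.0 kN → bearing.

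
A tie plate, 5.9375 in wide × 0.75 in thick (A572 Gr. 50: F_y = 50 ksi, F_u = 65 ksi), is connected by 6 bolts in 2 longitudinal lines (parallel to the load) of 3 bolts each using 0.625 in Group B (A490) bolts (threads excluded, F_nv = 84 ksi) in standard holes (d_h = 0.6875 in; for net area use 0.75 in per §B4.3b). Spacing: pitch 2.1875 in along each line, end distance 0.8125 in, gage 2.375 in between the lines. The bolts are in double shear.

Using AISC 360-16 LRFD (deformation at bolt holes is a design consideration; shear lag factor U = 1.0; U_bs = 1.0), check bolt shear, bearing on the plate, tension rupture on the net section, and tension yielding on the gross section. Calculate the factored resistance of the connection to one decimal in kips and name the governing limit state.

Bolt shear: A_b = π(0.625)²/4 = 0.3068 in². φR_n = 0.75 × 84 × 0.3068 × 6 × 2 = 231.9 kips.
Bearing (0.75 in plate, F_u = 65 ksi): end bolts L_c = 0.8125 − 0.6875/2 = 0.46875, R_n = min(1.2×0.46875×0.75×65, 2.4×0.625×0.75×65) = 27.422 kips/bolt; interior L_c = 2.1875 − 0.6875 = 1.5, R_n = 73.125 kips/bolt. φR_n = 0.75 × (2×27.422 + 4×73.125) = 260.5 kips.
Tension rupture (net): A_n = (5.9375 − 2×0.75)×0.75 = 3.3281 in² (U = 1.0, A_e = A_n). φR_n = 0.75 × 65 × 3.3281 = 162.2 kips.
Tension yield (gross): A_g = 5.9375×0.75 = 4.4531 in². φR_n = 0.90 × 50 × 4.4531 = 200.4 kips.
Governing: min(231.9, 260.5, 162.2, 200.4) = 162.2 kips → net-section rupture.

162.2 kips (net-section rupture governs)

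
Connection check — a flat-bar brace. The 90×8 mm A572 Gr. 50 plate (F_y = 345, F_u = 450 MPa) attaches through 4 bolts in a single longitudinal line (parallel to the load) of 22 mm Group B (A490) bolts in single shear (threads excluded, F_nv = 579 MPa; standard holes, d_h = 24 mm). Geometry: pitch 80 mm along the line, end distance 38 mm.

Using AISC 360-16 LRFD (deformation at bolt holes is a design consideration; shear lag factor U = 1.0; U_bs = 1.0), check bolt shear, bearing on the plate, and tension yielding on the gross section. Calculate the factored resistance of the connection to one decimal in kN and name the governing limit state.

223.6 kN (gross-section yield governs)

Bolt shear: A_b = π(22)²/4 = 380.13 mm². φR_n = 0.75 × 579 × 380.13 × 4 × 1 = 660.3 kN.
Bearing (8 mm plate, F_u = 450 MPa): end bolts L_c = 38 − 24/2 = 26, R_n = min(1.2×26×8×450, 2.4×22×8×450) = 112.32 kN/bolt; interior L_c = 80 − 24 = 56, R_n = 190.08 kN/bolt. φR_n = 0.75 × (1×112.32 + 3×190.08) = 511.9 kN.
Tension yield (gross): A_g = 90×8 = 720 mm². φR_n = 0.90 × 345 × 720 = 223.6 kN.
Governing: min(660.3, 511.9, 223.6) = 223.6 kN → gross-section yield.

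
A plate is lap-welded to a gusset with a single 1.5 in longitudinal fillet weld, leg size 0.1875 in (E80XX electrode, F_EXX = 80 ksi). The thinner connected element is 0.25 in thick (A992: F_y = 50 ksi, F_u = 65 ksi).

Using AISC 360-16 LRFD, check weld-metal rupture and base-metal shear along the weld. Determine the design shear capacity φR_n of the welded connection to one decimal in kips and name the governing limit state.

7.2 kips (weld metal governs)

Weld metal: throat = 0.707×0.1875 = 0.13256 in, L = 1.5 in. φR_n = 0.75 × 0.6 × 80 × 0.13256 × 1.5 = 7.2 kips.
Base metal shear (0.25 in plate): yield φR_n = 1.0×0.6×50×0.25×1.5 = 11.3 kips; rupture φR_n = 0.75×0.6×65×0.25×1.5 = 11.0 kips; take 11.0 kips (rupture).
Governing: min(7.2, 11.0) = 7.2 kips → weld metal.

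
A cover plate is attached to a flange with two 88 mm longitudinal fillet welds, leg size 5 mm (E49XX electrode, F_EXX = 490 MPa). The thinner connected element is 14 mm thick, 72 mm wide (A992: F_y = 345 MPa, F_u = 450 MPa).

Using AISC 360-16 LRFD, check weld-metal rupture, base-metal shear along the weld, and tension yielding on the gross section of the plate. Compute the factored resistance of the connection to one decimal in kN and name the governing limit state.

137.2 kN (weld metal governs)

Weld metal: throat = 0.707×5 = 3.535 mm, L = 2×88 = 176 mm. φR_n = 0.75 × 0.6 × 490 × 3.535 × 176 = 137.2 kN.
Base metal shear (14 mm plate): yield φR_n = 1.0×0.6×345×14×176 = 510.0 kN; rupture φR_n = 0.75×0.6×450×14×176 = 499.0 kN; take 499.0 kN (rupture).
Tension yield (gross): A_g = 72×14 = 1008 mm². φR_n = 0.90 × 345 × 1008 = 313.0 kN.
Governing: min(137.2, 499.0, 313.0) = 137.2 kN → weld metal.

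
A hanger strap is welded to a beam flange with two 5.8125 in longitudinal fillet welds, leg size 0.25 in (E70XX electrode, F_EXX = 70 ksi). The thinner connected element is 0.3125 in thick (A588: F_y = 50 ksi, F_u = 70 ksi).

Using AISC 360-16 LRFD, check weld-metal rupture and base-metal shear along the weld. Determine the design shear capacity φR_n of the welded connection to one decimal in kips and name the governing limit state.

64.7 kips (weld metal governs)

Weld metal: throat = 0.707×0.25 = 0.17675 in, L = 2×5.8125 = 11.625 in. φR_n = 0.75 × 0.6 × 70 × 0.17675 × 11.625 = 64.7 kips.
Base metal shear (0.3125 in plate): yield φR_n = 1.0×0.6×50×0.3125×11.625 = 109.0 kips; rupture φR_n = 0.75×0.6×70×0.3125×11.625 = 114.4 kips; take 109.0 kips (yield).
Governing: min(64.7, 109.0) = 64.7 kips → weld metal.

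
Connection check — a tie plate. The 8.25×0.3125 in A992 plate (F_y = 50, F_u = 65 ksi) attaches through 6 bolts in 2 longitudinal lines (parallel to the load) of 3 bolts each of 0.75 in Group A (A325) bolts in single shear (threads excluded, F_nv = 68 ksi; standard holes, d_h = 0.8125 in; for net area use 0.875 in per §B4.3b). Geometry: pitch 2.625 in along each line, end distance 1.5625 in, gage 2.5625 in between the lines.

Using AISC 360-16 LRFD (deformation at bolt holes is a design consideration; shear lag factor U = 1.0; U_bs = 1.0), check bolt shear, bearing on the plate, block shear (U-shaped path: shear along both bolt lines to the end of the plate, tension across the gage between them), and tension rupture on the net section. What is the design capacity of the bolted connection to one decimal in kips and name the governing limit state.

99.0 kips (net-section rupture governs)

Bolt shear: A_b = π(0.75)²/4 = 0.44179 in². φR_n = 0.75 × 68 × 0.44179 × 6 × 1 = 135.2 kips.
Bearing (0.3125 in plate, F_u = 65 ksi): end bolts L_c = 1.5625 − 0.8125/2 = 1.15625, R_n = min(1.2×1.15625×0.3125×65, 2.4×0.75×0.3125×65) = 28.184 kips/bolt; interior L_c = 2.625 − 0.8125 = 1.8125, R_n = 36.563 kips/bolt. φR_n = 0.75 × (2×28.184 + 4×36.563) = 152.0 kips.
Block shear: shear path 2×[1.5625+2×2.625] = 2×6.8125 in, A_gv = 4.2578, A_nv = 2×(6.8125 − 2.5×0.875)×0.3125 = 2.8906 in²; tension across gage: (2.5625 − 1×0.875)×0.3125 = 0.52734 in². R_n = min(0.6×65×2.8906, 0.6×50×4.2578) + 1.0×65×0.52734 = min(112.73, 127.73) + 34.277 = 147.01 kips. φR_n = 0.75 × 147.01 = 110.3 kips.
Tension rupture (net): A_n = (8.25 − 2×0.875)×0.3125 = 2.0313 in² (U = 1.0, A_e = A_n). φR_n = 0.75 × 65 × 2.0313 = 99.0 kips.
Governing: min(135.2, 152.0, 110.3, 99.0) = 99.0 kips → net-section rupture.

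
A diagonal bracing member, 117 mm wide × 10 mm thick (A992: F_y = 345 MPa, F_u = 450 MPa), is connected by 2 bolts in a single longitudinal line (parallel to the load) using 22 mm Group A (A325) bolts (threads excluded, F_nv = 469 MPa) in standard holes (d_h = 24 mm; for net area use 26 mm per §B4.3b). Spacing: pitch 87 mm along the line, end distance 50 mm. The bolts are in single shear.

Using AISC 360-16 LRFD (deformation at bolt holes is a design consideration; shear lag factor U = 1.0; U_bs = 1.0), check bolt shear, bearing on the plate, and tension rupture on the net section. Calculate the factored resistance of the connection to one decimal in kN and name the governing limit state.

267.4 kN (bolt shear governs)

Bolt shear: A_b = π(22)²/4 = 380.13 mm². φR_n = 0.75 × 469 × 380.13 × 2 × 1 = 267.4 kN.
Bearing (10 mm plate, F_u = 450 MPa): end bolts L_c = 50 − 24/2 = 38, R_n = min(1.2×38×10×450, 2.4×22×10×450) = 205.2 kN/bolt; interior L_c = 87 − 24 = 63, R_n = 237.6 kN/bolt. φR_n = 0.75 × (1×205.2 + 1×237.6) = 332.1 kN.
Tension rupture (net): A_n = (117 − 1×26)×10 = 910 mm² (U = 1.0, A_e = A_n). φR_n = 0.75 × 450 × 910 = 307.1 kN.
Governing: min(267.4, 332.1, 307.1) = 267.4 kN → bolt shear.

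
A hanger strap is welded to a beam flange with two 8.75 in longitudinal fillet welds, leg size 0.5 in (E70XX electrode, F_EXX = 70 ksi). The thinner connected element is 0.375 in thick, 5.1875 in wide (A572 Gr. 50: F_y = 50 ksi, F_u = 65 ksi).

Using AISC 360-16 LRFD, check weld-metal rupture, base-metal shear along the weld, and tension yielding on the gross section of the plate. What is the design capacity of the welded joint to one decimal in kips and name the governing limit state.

Weld metal: throat = 0.707×0.5 = 0.3535 in, L = 2×8.75 = 17.5 in. φR_n = 0.75 × 0.6 × 70 × 0.3535 × 17.5 = 194.9 kips.
Base metal shear (0.375 in plate): yield φR_n = 1.0×0.6×50×0.375×17.5 = 196.9 kips; rupture φR_n = 0.75×0.6×65×0.375×17.5 = 192.0 kips; take 192.0 kips (rupture).
Tension yield (gross): A_g = 5.1875×0.375 = 1.9453 in². φR_n = 0.90 × 50 × 1.9453 = 87.5 kips.
Governing: min(194.9, 192.0, 87.5) = 87.5 kips → gross-section yield.

87.5 kips (gross-section yield governs)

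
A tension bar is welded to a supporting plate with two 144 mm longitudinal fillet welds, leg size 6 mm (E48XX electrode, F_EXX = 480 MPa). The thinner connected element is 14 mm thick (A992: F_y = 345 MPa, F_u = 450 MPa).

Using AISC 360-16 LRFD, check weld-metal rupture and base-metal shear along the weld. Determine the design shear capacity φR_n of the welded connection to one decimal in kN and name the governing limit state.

263.9 kN (weld metal governs)

Weld metal: throat = 0.707×6 = 4.242 mm, L = 2×144 = 288 mm. φR_n = 0.75 × 0.6 × 480 × 4.242 × 288 = 263.9 kN.
Base metal shear (14 mm plate): yield φR_n = 1.0×0.6×345×14×288 = 834.6 kN; rupture φR_n = 0.75×0.6×450×14×288 = 816.5 kN; take 816.5 kN (rupture).
Governing: min(263.9, 816.5) = 263.9 kN → weld metal.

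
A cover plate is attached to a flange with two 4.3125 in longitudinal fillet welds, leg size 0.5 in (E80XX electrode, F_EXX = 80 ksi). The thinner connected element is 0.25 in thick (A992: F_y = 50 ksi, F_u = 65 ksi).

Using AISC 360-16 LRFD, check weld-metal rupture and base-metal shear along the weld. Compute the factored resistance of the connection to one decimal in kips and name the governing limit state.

Weld metal: throat = 0.707×0.5 = 0.3535 in, L = 2×4.3125 = 8.625 in. φR_n = 0.75 × 0.6 × 80 × 0.3535 × 8.625 = 109.8 kips.
Base metal shear (0.25 in plate): yield φR_n = 1.0×0.6×50×0.25×8.625 = 64.7 kips; rupture φR_n = 0.75×0.6×65×0.25×8.625 = 63.1 kips; take 63.1 kips (rupture).
Governing: min(109.8, 63.1) = 63.1 kips → base-metal shear.

63.1 kips (base-metal shear governs)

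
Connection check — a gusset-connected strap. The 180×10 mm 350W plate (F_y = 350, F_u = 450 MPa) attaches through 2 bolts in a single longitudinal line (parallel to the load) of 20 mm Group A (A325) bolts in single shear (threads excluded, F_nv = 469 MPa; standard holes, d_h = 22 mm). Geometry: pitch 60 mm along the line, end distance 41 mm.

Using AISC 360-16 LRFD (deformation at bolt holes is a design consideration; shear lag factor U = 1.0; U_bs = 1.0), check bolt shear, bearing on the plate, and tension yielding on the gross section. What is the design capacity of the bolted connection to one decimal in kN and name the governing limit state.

Bolt shear: A_b = π(20)²/4 = 314.16 mm². φR_n = 0.75 × 469 × 314.16 × 2 × 1 = 221.0 kN.
Bearing (10 mm plate, F_u = 450 MPa): end bolts L_c = 41 − 22/2 = 30, R_n = min(1.2×30×10×450, 2.4×20×10×450) = 162 kN/bolt; interior L_c = 60 − 22 = 38, R_n = 205.2 kN/bolt. φR_n = 0.75 × (1×162 + 1×205.2) = 275.4 kN.
Tension yield (gross): A_g = 180×10 = 1800 mm². φR_n = 0.90 × 350 × 1800 = 567.0 kN.
Governing: min(221.0, 275.4, 567.0) = 221.0 kN → bolt shear.

221.0 kN (bolt shear governs)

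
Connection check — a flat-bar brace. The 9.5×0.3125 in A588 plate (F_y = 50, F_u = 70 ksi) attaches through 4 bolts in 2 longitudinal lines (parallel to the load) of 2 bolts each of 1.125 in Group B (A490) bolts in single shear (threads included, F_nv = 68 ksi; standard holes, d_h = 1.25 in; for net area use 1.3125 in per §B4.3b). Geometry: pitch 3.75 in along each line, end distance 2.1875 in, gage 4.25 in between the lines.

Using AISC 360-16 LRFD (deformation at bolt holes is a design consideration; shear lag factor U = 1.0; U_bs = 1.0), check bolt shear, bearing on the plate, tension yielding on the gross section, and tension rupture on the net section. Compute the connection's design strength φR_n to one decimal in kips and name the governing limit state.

Bolt shear: A_b = π(1.125)²/4 = 0.99402 in². φR_n = 0.75 × 68 × 0.99402 × 4 × 1 = 202.8 kips.
Bearing (0.3125 in plate, F_u = 70 ksi): end bolts L_c = 2.1875 − 1.25/2 = 1.5625, R_n = min(1.2×1.5625×0.3125×70, 2.4×1.125×0.3125×70) = 41.016 kips/bolt; interior L_c = 3.75 − 1.25 = 2.5, R_n = 59.063 kips/bolt. φR_n = 0.75 × (2×41.016 + 2×59.063) = 150.1 kips.
Tension yield (gross): A_g = 9.5×0.3125 = 2.9688 in². φR_n = 0.90 × 50 × 2.9688 = 133.6 kips.
Tension rupture (net): A_n = (9.5 − 2×1.3125)×0.3125 = 2.1484 in² (U = 1.0, A_e = A_n). φR_n = 0.75 × 70 × 2.1484 = 112.8 kips.
Governing: min(202.8, 150.1, 133.6, 112.8) = 112.8 kips → net-section rupture.

112.8 kips (net-section rupture governs)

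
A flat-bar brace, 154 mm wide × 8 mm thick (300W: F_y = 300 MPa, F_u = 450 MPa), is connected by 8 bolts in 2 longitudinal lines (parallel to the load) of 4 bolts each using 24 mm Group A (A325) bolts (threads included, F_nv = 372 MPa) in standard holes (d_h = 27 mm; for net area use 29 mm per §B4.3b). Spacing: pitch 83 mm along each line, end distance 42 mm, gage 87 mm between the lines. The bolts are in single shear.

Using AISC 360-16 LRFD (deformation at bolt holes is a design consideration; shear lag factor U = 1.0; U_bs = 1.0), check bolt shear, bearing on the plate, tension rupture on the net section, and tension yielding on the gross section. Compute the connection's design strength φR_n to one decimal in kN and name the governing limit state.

259.2 kN (net-section rupture governs)

Bolt shear: A_b = π(24)²/4 = 452.39 mm². φR_n = 0.75 × 372 × 452.39 × 8 × 1 = 1009.7 kN.
Bearing (8 mm plate, F_u = 450 MPa): end bolts L_c = 42 − 27/2 = 28.5, R_n = min(1.2×28.5×8×450, 2.4×24×8×450) = 123.12 kN/bolt; interior L_c = 83 − 27 = 56, R_n = 207.36 kN/bolt. φR_n = 0.75 × (2×123.12 + 6×207.36) = 1117.8 kN.
Tension rupture (net): A_n = (154 − 2×29)×8 = 768 mm² (U = 1.0, A_e = A_n). φR_n = 0.75 × 450 × 768 = 259.2 kN.
Tension yield (gross): A_g = 154×8 = 1232 mm². φR_n = 0.90 × 300 × 1232 = 332.6 kN.
Governing: min(1009.7, 1117.8, 259.2, 332.6) = 259.2 kN → net-section rupture.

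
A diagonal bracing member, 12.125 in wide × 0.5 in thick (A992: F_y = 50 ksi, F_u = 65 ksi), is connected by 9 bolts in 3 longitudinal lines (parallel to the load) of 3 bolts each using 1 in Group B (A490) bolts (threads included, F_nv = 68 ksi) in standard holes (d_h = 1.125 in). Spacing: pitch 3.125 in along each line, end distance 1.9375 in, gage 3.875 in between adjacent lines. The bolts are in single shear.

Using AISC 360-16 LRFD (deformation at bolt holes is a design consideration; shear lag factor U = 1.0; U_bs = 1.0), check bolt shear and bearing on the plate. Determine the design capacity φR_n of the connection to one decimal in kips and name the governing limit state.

Bolt shear: A_b = π(1)²/4 = 0.7854 in². φR_n = 0.75 × 68 × 0.7854 × 9 × 1 = 360.5 kips.
Bearing (0.5 in plate, F_u = 65 ksi): end bolts L_c = 1.9375 − 1.125/2 = 1.375, R_n = min(1.2×1.375×0.5×65, 2.4×1×0.5×65) = 53.625 kips/bolt; interior L_c = 3.125 − 1.125 = 2, R_n = 78 kips/bolt. φR_n = 0.75 × (3×53.625 + 6×78) = 471.7 kips.
Governing: min(360.5, 471.7) = 360.5 kips → bolt shear.

360.5 kips (bolt shear governs)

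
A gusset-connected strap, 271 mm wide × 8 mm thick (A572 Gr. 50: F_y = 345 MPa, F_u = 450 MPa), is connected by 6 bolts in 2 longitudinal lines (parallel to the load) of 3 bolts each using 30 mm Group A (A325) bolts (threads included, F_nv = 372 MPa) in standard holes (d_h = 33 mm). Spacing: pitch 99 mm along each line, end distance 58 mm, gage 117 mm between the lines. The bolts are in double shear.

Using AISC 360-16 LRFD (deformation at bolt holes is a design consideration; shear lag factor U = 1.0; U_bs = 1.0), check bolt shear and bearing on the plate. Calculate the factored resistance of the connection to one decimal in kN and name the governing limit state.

Bolt shear: A_b = π(30)²/4 = 706.86 mm². φR_n = 0.75 × 372 × 706.86 × 6 × 2 = 2366.6 kN.
Bearing (8 mm plate, F_u = 450 MPa): end bolts L_c = 58 − 33/2 = 41.5, R_n = min(1.2×41.5×8×450, 2.4×30×8×450) = 179.28 kN/bolt; interior L_c = 99 − 33 = 66, R_n = 259.2 kN/bolt. φR_n = 0.75 × (2×179.28 + 4×259.2) = 1046.5 kN.
Governing: min(2366.6, 1046.5) = 1046.5 kN → bearing.

1046.5 kN (bearing governs)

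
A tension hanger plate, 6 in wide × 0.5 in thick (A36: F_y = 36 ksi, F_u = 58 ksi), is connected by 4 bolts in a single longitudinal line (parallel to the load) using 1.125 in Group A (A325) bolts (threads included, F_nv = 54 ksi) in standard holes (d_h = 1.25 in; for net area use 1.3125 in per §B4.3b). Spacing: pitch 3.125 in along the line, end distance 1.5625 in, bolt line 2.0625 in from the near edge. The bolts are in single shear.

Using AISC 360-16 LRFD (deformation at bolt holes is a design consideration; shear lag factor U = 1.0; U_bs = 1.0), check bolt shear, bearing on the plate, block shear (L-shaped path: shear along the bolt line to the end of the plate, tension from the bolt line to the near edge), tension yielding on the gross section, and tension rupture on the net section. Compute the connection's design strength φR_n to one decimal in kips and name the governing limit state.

Bolt shear: A_b = π(1.125)²/4 = 0.99402 in². φR_n = 0.75 × 54 × 0.99402 × 4 × 1 = 161.0 kips.
Bearing (0.5 in plate, F_u = 58 ksi): end bolts L_c = 1.5625 − 1.25/2 = 0.9375, R_n = min(1.2×0.9375×0.5×58, 2.4×1.125×0.5×58) = 32.625 kips/bolt; interior L_c = 3.125 − 1.25 = 1.875, R_n = 65.25 kips/bolt. φR_n = 0.75 × (1×32.625 + 3×65.25) = 171.3 kips.
Block shear: shear path 1×[1.5625+3×3.125] = 1×10.9375 in, A_gv = 5.4688, A_nv = 1×(10.9375 − 3.5×1.3125)×0.5 = 3.1719 in²; tension to near edge: (2.0625 − 0.5×1.3125)×0.5 = 0.70313 in². R_n = min(0.6×58×3.1719, 0.6×36×5.4688) + 1.0×58×0.70313 = min(110.38, 118.13) + 40.782 = 151.16 kips. φR_n = 0.75 × 151.16 = 113.4 kips.
Tension yield (gross): A_g = 6×0.5 = 3 in². φR_n = 0.90 × 36 × 3 = 97.2 kips.
Tension rupture (net): A_n = (6 − 1×1.3125)×0.5 = 2.3438 in² (U = 1.0, A_e = A_n). φR_n = 0.75 × 58 × 2.3438 = 102.0 kips.
Governing: min(161.0, 171.3, 113.4, 97.2, 102.0) = 97.2 kips → gross-section yield.

97.2 kips (gross-section yield governs)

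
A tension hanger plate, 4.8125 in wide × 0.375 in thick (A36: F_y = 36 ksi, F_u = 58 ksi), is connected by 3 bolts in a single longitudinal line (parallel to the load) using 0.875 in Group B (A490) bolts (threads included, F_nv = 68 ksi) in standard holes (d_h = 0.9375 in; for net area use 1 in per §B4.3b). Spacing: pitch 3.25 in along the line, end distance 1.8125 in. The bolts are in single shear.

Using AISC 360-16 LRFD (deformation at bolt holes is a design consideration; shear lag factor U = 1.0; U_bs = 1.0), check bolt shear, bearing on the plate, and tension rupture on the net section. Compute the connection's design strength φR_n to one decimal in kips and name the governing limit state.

62.2 kips (net-section rupture governs)

Bolt shear: A_b = π(0.875)²/4 = 0.60132 in². φR_n = 0.75 × 68 × 0.60132 × 3 × 1 = 92.0 kips.
Bearing (0.375 in plate, F_u = 58 ksi): end bolts L_c = 1.8125 − 0.9375/2 = 1.34375, R_n = min(1.2×1.34375×0.375×58, 2.4×0.875×0.375×58) = 35.072 kips/bolt; interior L_c = 3.25 − 0.9375 = 2.3125, R_n = 45.675 kips/bolt. φR_n = 0.75 × (1×35.072 + 2×45.675) = 94.8 kips.
Tension rupture (net): A_n = (4.8125 − 1×1)×0.375 = 1.4297 in² (U = 1.0, A_e = A_n). φR_n = 0.75 × 58 × 1.4297 = 62.2 kips.
Governing: min(92.0, 94.8, 62.2) = 62.2 kips → net-section rupture.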